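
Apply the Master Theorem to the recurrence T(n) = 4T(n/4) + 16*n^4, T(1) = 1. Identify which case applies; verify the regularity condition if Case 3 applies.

a=4, b=4, f(n)=16*n^4.
log_4(4) = 1 < 4.
f(n) = Omega(n^(1+epsilon)) for some epsilon > 0, so Case 3 is the candidate.
Regularity: a*f(n/b) = 4*16*(n/4)^4 = (4/256)*16*n^4 <= c*f(n) with c = 4/256 < 1. Satisfied.
Case 3: T(n) = Theta(n^4).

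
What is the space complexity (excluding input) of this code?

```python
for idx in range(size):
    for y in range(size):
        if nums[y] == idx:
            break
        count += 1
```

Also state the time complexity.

Space complexity: O(1).
Only a constant amount of auxiliary storage is used; nothing grows with n.
Time complexity: O(n^2).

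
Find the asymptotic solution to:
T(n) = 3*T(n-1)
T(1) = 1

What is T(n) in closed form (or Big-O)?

Each step multiplies by 3. T(n) = T(1)*3^(n-1) = 3^(n-1).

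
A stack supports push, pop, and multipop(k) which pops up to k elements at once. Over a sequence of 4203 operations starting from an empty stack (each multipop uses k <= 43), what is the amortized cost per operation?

Each element is pushed exactly once and popped at most once (whether by pop or as part of a multipop). So the total number of individual pops over the whole sequence is at most the number of pushes, which is at most 4203. Total work <= 2 * 4203, hence O(1) amortized per operation.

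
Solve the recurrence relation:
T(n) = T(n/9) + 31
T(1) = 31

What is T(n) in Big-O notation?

Each step divides n by 9 and adds 31. After log_9(n) steps, T(n) = O(log n).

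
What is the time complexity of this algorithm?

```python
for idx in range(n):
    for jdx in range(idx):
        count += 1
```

Time complexity: O(n^2).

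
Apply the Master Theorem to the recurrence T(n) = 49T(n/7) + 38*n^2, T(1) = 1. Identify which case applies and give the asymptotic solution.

a=49, b=7, f(n)=38*n^2.
log_7(49) = 2, so n^(log_b(a)) = n^2.
f(n) = Theta(n^2), so Case 2 applies.
T(n) = Theta(n^2 log n).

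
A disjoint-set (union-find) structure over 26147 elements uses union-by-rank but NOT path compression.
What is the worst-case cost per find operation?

Union-by-rank alone keeps every tree's height <= log_2(26147) ~= 14.7. Each find traverses from a node to its root, costing O(height) = O(log n). Without path compression this bound is tight.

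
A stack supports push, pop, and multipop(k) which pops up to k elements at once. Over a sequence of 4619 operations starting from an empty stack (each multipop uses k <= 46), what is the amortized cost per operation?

Each element is pushed exactly once and popped at most once (whether by pop or as part of a multipop). So the total number of individual pops over the whole sequence is at most the number of pushes, which is at most 4619. Total work <= 2 * 4619, hence O(1) amortized per operation.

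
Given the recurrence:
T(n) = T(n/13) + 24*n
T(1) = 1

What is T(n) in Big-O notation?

Geometric series: 24*n*(1 + 1/13 + 1/13^2 + ...) = O(n). T(n) = O(n).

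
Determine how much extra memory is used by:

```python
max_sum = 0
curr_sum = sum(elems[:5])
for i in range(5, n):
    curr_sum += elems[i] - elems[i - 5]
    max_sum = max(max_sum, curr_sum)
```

Space complexity: O(1).
Only a constant amount of auxiliary storage is used; nothing grows with n.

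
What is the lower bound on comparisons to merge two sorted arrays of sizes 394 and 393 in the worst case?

Adversary: with |394 - 393| <= 1 the inputs can be fully interleaved so that every adjacent pair in the merged output comes from different arrays. Then each of the 786 adjacent pairs must be directly compared, or the algorithm cannot determine their relative order. Standard merge meets this bound.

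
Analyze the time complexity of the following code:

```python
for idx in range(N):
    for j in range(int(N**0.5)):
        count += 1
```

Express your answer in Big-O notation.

Time complexity: O(n * sqrt(n)).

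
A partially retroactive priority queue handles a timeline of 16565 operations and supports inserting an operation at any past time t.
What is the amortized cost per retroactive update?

Partially retroactive priority queues (Demaine-Iacono-Langerman) allow updates at past times with queries only at the present. With a balanced BST over the m = 16565 timeline events tracking bridges, each retroactive insert or delete is O(log m) amortized.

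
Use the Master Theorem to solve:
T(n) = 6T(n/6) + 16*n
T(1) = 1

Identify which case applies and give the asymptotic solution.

a=6, b=6, f(n)=16*n.
log_6(6) = 1, so n^(log_b(a)) = n.
f(n) = Theta(n), so Case 2 applies.
T(n) = Theta(n log n).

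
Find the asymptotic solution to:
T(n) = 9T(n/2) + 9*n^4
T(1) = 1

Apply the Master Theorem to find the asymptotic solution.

a=9, b=2, f(n)=9*n^4. log_2(9) = 3.17 < 4. Case 3: T(n) = O(n^4).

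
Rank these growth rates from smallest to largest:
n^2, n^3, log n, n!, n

Ordered by growth rate: log n < n < n^2 < n^3 < n!.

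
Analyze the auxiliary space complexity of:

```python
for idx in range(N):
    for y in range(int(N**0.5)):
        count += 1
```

Space complexity: O(1).
Only a constant amount of auxiliary storage is used; nothing grows with n.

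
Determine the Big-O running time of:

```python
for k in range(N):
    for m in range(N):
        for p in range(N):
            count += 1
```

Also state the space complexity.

Time complexity: O(n^3).
Space complexity: O(1).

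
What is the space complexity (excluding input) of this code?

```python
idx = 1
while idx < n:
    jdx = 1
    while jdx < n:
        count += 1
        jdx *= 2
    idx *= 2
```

Space complexity: O(1).
Only a constant amount of auxiliary storage is used; nothing grows with n.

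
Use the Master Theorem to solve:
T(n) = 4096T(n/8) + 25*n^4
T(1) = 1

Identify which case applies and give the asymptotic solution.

a=4096, b=8, f(n)=25*n^4.
log_8(4096) = 4, so n^(log_b(a)) = n^4.
f(n) = Theta(n^4), so Case 2 applies.
T(n) = Theta(n^4 log n).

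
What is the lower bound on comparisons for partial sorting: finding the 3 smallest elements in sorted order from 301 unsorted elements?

Finding 3 smallest of 301 in sorted order: Omega(301) to identify the 3 smallest, plus Omega(3 log 3) to sort them. Total: Omega(n + k log k).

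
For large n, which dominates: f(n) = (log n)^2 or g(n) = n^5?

g(n) = n^5 grows faster: any positive polynomial dominates any polylog.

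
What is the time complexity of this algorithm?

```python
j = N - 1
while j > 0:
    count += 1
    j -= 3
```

Time complexity: O(n).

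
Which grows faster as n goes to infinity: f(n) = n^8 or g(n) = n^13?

g(n) = n^13 grows faster: n^13/n^8 = n^5 -> infinity.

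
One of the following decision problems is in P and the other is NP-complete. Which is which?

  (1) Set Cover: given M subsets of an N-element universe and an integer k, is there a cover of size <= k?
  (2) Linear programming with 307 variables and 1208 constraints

(1) is NP-complete: one of Karp's 21 NP-complete problems (with k part of the input).
(2) is P: the ellipsoid and interior-point methods run in polynomial time.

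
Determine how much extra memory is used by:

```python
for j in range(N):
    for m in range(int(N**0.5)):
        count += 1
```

Space complexity: O(1).
Only a constant amount of auxiliary storage is used; nothing grows with n.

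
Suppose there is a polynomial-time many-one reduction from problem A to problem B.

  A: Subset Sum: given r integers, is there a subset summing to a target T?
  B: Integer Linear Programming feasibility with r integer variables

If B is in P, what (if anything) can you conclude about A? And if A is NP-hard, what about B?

A poly-time reduction A <=_p B means any A-instance can be transformed to a B-instance in poly time.
If B is in P: compose the reduction with B's poly-time algorithm to solve A in poly time, so A is in P.
If A is NP-hard: every NP problem reduces to A, which reduces to B; composing reductions, every NP problem reduces to B, so B is NP-hard.
(Here in fact A is NP-complete and B is NP-complete.)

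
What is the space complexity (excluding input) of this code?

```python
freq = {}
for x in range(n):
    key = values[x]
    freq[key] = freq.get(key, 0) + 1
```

Space complexity: O(n).
Auxiliary storage grows linearly with the input size n in the worst case.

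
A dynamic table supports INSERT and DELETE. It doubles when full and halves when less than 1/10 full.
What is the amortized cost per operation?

Using potential function Phi = |2*num_items - table_size| when load > 1/2, and Phi = table_size/2 - num_items otherwise. The gap of 1/10 vs 1/2 for shrinking prevents thrashing. Both insert and delete have O(1) amortized cost.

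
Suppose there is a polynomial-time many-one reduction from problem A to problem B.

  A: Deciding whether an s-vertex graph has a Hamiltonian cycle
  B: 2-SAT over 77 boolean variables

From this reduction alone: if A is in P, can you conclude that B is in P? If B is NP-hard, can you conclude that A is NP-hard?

A poly-time reduction A <=_p B transfers tractability DOWN (B easy => A easy) and hardness UP (A hard => B hard), not the reverse.
From A in P, the reduction alone does NOT give B in P: any problem in P trivially reduces to SAT, yet SAT is not known to be in P.
From B NP-hard, the reduction alone does NOT give A NP-hard: again, easy problems reduce to hard ones.
(Here in fact A is NP-complete and B is in P, so no such reduction is known -- its existence would imply P = NP; the analysis concerns only what the assumed reduction would or would not let you conclude.)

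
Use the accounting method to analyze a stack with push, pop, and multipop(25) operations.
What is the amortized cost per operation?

Assign 2 credits per push (1 for the push, 1 saved for a future pop). Each pop or element popped by multipop(25) uses 1 saved credit. Total credits never go negative, so amortized cost is O(1).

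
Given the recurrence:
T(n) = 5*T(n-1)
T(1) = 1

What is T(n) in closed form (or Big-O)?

Each step multiplies by 5. T(n) = T(1)*5^(n-1) = 5^(n-1).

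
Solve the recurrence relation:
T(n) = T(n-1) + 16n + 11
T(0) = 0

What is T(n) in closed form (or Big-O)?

Dominant term in sum is 16*sum(i, i=1..n) = 16*n*(n+1)/2 = O(n^2).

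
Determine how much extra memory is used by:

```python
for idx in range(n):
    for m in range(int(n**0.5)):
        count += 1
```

Space complexity: O(1).
Only a constant amount of auxiliary storage is used; nothing grows with n.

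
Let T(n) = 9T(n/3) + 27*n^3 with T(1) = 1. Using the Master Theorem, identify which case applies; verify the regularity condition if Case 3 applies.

a=9, b=3, f(n)=27*n^3.
log_3(9) = 2 < 3.
f(n) = Omega(n^(2+epsilon)) for some epsilon > 0, so Case 3 is the candidate.
Regularity: a*f(n/b) = 9*27*(n/3)^3 = (9/27)*27*n^3 <= c*f(n) with c = 9/27 < 1. Satisfied.
Case 3: T(n) = Theta(n^3).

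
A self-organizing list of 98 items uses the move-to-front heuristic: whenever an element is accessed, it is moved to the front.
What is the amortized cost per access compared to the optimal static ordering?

With potential Phi = number of inversions between the MTF list and the optimal static list (at most C(98,2)), each access has amortized cost at most 2 * (cost under optimal static ordering). This is the move-to-front 2-competitiveness result.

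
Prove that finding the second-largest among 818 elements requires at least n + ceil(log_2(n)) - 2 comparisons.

Lower bound (adversary): identifying the maximum requires 818-1 comparisons (each eliminates one candidate). Assign weight 1 to each element; on each comparison the adversary lets the heavier side win and gives it the loser's weight. The max ends with weight 818, but each comparison it wins at most doubles its weight, so the max must win >= ceil(log_2(818)) = 10 comparisons. The second-largest is one of those 10 direct losers to the max, and identifying which one is largest needs >= 10-1 further comparisons. Total >= 818-1 + 10-1 = 826.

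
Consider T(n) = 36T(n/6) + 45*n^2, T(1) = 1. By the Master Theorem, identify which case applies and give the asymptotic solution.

a=36, b=6, f(n)=45*n^2.
log_6(36) = 2, so n^(log_b(a)) = n^2.
f(n) = Theta(n^2), so Case 2 applies.
T(n) = Theta(n^2 log n).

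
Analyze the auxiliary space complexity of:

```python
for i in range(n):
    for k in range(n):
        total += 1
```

Space complexity: O(1).
Only a constant amount of auxiliary storage is used; nothing grows with n.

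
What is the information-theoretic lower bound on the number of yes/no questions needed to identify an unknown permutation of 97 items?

There are 97! = 96192759682482119853328425949563698712343813919172976158104477319333745612481875498805879175589072651261284189679678167647067832320000000000000000000000 permutations. Each yes/no question gives at most 1 bit, so at least ceil(log_2(96192759682482119853328425949563698712343813919172976158104477319333745612481875498805879175589072651261284189679678167647067832320000000000000000000000)) = 505 questions are needed.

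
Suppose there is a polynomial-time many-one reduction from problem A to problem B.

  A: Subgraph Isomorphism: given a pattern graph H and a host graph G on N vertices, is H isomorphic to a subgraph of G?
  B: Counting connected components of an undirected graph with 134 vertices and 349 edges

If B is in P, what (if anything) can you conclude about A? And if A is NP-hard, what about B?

A poly-time reduction A <=_p B means any A-instance can be transformed to a B-instance in poly time.
If B is in P: compose the reduction with B's poly-time algorithm to solve A in poly time, so A is in P.
If A is NP-hard: every NP problem reduces to A, which reduces to B; composing reductions, every NP problem reduces to B, so B is NP-hard.
(Here in fact A is NP-complete and B is in P, so no such reduction is known -- its existence would imply P = NP; the analysis concerns only what the assumed reduction would or would not let you conclude.)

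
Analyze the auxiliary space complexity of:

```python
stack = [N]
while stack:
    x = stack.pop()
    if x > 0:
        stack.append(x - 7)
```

Space complexity: O(1).
Only a constant amount of auxiliary storage is used; nothing grows with n.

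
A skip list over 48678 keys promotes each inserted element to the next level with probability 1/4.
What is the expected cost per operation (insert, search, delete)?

Expected number of levels is O(log_4(48678)) = O(log n). A search visits O(1) expected nodes per level over O(log n) levels. Insert/delete are a search plus O(1) pointer updates per level. Expected O(log n) per operation.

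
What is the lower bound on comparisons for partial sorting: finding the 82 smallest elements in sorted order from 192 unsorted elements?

Finding 82 smallest of 192 in sorted order: Omega(192) to identify the 82 smallest, plus Omega(82 log 82) to sort them. Total: Omega(n + k log k).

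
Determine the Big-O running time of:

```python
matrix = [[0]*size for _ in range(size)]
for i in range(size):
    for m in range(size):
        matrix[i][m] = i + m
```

Time complexity: O(n^2).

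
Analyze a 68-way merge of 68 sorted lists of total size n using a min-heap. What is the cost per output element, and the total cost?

Maintain a min-heap of size 68 holding the current head of each list. Each output step does one extract-min (O(log 68)) and one insert of that list's next element (O(log 68)). Each of the n elements passes through the heap exactly once, so the total cost is O(n log 68), i.e. O(log 68) per output element.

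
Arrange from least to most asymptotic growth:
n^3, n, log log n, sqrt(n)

Ordered by growth rate: log log n < sqrt(n) < n < n^3.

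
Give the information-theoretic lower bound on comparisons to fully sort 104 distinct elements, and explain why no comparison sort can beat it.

A comparison sort is a binary decision tree whose leaves are the 104! = 10299016745145627623848583864765044283053772454999072182325491776887871732475287174542709871683888003235965704141638377695179741979175588724736000000000000000000000000 possible output permutations. A binary tree with L leaves has height >= ceil(log_2(L)). So any comparison sort needs >= ceil(log_2(104!)) = 552 comparisons in the worst case.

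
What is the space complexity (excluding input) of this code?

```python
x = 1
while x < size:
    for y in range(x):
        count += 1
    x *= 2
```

Space complexity: O(1).
Only a constant amount of auxiliary storage is used; nothing grows with n.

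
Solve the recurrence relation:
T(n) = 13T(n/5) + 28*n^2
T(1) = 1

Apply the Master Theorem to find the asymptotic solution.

a=13, b=5, f(n)=28*n^2. log_5(13) = 1.594 < 2. Case 3: T(n) = O(n^2).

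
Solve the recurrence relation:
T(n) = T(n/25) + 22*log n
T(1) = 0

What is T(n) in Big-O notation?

Each of the log_25(n) levels adds O(log n). T(n) = O(log^2 n).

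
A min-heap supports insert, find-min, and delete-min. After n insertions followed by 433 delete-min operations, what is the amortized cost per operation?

Insert takes O(log n) worst case. Delete-min takes O(log n). Over a sequence of n inserts and 433 delete-mins, total cost is O((n + 433) log n). Amortized per operation: O(log n).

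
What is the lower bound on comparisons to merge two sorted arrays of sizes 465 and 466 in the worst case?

Adversary: with |465 - 466| <= 1 the inputs can be fully interleaved so that every adjacent pair in the merged output comes from different arrays. Then each of the 930 adjacent pairs must be directly compared, or the algorithm cannot determine their relative order. Standard merge meets this bound.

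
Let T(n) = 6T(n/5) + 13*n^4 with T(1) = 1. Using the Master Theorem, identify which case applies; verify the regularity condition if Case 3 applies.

a=6, b=5, f(n)=13*n^4.
log_5(6) = 1.113 < 4.
f(n) = Omega(n^(1.113+epsilon)) for some epsilon > 0, so Case 3 is the candidate.
Regularity: a*f(n/b) = 6*13*(n/5)^4 = (6/625)*13*n^4 <= c*f(n) with c = 6/625 < 1. Satisfied.
Case 3: T(n) = Theta(n^4).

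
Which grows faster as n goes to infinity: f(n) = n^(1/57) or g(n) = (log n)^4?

f(n) = n^(1/57) grows faster: any positive power of n dominates any polylog.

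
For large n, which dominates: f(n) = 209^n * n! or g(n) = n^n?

f(n) = 209^n * n! grows faster: by Stirling n! ~ sqrt(2 pi n)(n/e)^n, so 209^n n! / n^n ~ (209/e)^n sqrt(2 pi n) -> infinity since 209/e > 1.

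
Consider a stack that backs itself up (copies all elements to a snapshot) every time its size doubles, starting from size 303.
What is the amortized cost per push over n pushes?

Backups occur at sizes 303, 606, 1212, ..., copying 303 + 606 + 1212 + ... <= 2n elements total (geometric series). Spread over n pushes, the amortized backup cost is O(1) per push.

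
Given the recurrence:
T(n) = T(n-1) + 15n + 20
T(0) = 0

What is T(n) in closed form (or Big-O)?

Dominant term in sum is 15*sum(i, i=1..n) = 15*n*(n+1)/2 = O(n^2).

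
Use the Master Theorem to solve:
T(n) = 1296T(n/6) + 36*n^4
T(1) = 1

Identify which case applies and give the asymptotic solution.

a=1296, b=6, f(n)=36*n^4.
log_6(1296) = 4, so n^(log_b(a)) = n^4.
f(n) = Theta(n^4), so Case 2 applies.
T(n) = Theta(n^4 log n).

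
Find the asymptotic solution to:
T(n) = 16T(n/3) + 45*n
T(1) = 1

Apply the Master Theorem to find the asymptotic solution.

a=16, b=3, f(n)=45*n. log_3(16) = 2.524. Case 1 of Master Theorem: T(n) = O(n^2.524).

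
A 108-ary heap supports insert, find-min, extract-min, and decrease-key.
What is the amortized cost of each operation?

The 108-ary heap has height O(log_108 n). Insert sifts up: O(log_108 n). Find-min reads the root: O(1). Extract-min sifts down comparing 108 children per level: O(108 * log_108 n). Decrease-key sifts up: O(log_108 n).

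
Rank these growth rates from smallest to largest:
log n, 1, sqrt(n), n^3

Ordered by growth rate: 1 < log n < sqrt(n) < n^3.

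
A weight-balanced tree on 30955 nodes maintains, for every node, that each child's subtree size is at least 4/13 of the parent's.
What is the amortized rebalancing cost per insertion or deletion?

With balance ratio 4/13, tree height is O(log_{13/4}(30955)) = O(log n). A rebalance at a node of size s costs O(s) but requires Omega(s) updates in that subtree to retrigger. Summed over the O(log n) ancestors of the touched leaf, amortized rebalancing is O(log n).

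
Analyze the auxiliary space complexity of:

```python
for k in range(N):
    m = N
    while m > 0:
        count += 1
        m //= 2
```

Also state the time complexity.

Space complexity: O(1).
Only a constant amount of auxiliary storage is used; nothing grows with n.
Time complexity: O(n log n).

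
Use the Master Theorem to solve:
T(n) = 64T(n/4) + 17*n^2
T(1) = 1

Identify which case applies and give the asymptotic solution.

a=64, b=4, f(n)=17*n^2.
log_4(64) = 3 > 2.
Since f(n) = O(n^2) is polynomially smaller than n^3, Case 1 applies.
T(n) = Theta(n^3).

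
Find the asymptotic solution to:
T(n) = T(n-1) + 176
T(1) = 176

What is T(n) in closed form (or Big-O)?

Unrolling: T(n) = T(n-1) + 176 = T(n-2) + 2*176 = ... = T(1) + (n-1)*176 = 176 + (n-1)*176 = 176n.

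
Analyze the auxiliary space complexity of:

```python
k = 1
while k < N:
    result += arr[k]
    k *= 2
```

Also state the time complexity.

Space complexity: O(1).
Only a constant amount of auxiliary storage is used; nothing grows with n.
Time complexity: O(log n).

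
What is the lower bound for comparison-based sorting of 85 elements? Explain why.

A comparison-based sorting algorithm corresponds to a decision tree. With 85! possible permutations, the tree has 85! leaves. The height is at least log_2(85!) = Omega(n log n) by Stirling's approximation.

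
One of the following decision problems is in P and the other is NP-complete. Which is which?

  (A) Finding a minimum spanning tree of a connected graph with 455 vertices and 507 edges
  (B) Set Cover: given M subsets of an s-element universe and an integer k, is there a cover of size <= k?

(A) is P: Kruskal's / Prim's algorithms run in polynomial time.
(B) is NP-complete: one of Karp's 21 NP-complete problems (with k part of the input).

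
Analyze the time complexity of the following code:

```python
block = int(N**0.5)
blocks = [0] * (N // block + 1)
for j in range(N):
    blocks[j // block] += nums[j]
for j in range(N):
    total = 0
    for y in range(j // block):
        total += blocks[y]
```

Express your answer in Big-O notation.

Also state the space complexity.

Time complexity: O(n * sqrt(n)).
Space complexity: O(sqrt(n)).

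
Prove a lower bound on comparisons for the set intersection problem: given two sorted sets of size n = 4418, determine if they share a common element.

For two sorted arrays of size n = 4418, any correct algorithm must examine Omega(n) elements. If fewer are examined, an adversary places a common element in an unexamined gap. A merge-based scan achieves O(n), so the bound is tight.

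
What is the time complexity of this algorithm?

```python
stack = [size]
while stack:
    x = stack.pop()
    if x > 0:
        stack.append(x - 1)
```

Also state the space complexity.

Time complexity: O(n).
Space complexity: O(1).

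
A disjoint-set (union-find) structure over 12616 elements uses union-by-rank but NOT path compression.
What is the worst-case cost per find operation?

Union-by-rank alone keeps every tree's height <= log_2(12616) ~= 13.6. Each find traverses from a node to its root, costing O(height) = O(log n). Without path compression this bound is tight.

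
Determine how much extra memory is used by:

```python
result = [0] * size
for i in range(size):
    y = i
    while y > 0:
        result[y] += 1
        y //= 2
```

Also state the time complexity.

Space complexity: O(n).
Auxiliary storage grows linearly with the input size n in the worst case.
Time complexity: O(n log n).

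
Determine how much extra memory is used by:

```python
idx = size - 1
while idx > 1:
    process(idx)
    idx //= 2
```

Space complexity: O(1).
Only a constant amount of auxiliary storage is used; nothing grows with n.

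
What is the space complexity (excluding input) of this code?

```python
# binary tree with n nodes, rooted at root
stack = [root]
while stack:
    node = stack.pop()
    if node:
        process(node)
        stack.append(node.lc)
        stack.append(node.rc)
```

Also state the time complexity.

Space complexity: O(n).
Auxiliary storage grows linearly with the input size n in the worst case.
Time complexity: O(n).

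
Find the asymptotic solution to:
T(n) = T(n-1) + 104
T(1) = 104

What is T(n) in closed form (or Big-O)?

Unrolling: T(n) = T(n-1) + 104 = T(n-2) + 2*104 = ... = T(1) + (n-1)*104 = 104 + (n-1)*104 = 104n.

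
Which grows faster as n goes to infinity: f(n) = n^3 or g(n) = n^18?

g(n) = n^18 grows faster: n^18/n^3 = n^15 -> infinity.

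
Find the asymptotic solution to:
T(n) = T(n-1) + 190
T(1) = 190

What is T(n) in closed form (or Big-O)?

Unrolling: T(n) = T(n-1) + 190 = T(n-2) + 2*190 = ... = T(1) + (n-1)*190 = 190 + (n-1)*190 = 190n.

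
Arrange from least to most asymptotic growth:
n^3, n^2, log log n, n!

Ordered by growth rate: log log n < n^2 < n^3 < n!.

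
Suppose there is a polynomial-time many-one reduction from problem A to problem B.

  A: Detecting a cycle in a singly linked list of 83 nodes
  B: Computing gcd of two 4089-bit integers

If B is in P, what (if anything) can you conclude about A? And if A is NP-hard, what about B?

A poly-time reduction A <=_p B means any A-instance can be transformed to a B-instance in poly time.
If B is in P: compose the reduction with B's poly-time algorithm to solve A in poly time, so A is in P.
If A is NP-hard: every NP problem reduces to A, which reduces to B; composing reductions, every NP problem reduces to B, so B is NP-hard.
(Here in fact A is P and B is P.)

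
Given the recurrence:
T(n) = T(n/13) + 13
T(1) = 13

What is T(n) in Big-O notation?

Each step divides n by 13 and adds 13. After log_13(n) steps, T(n) = O(log n).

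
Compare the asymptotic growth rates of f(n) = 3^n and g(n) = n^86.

f(n) = 3^n grows faster: any exponential with base > 1 dominates every polynomial.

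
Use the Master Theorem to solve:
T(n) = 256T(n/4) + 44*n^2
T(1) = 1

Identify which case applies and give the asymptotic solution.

a=256, b=4, f(n)=44*n^2.
log_4(256) = 4 > 2.
Since f(n) = O(n^2) is polynomially smaller than n^4, Case 1 applies.
T(n) = Theta(n^4).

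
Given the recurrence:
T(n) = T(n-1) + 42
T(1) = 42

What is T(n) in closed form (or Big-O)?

Unrolling: T(n) = T(n-1) + 42 = T(n-2) + 2*42 = ... = T(1) + (n-1)*42 = 42 + (n-1)*42 = 42n.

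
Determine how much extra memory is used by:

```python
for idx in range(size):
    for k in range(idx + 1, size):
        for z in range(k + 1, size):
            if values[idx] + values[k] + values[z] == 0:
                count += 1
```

Space complexity: O(1).
Only a constant amount of auxiliary storage is used; nothing grows with n.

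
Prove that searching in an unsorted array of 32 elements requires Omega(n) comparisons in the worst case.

An adversary can always place the target in the last position checked. Until all 32 positions are examined, the target might be in any unchecked position. Therefore 32 comparisons are necessary.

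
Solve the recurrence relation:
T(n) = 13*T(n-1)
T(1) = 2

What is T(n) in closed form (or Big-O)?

Each step multiplies by 13. T(n) = T(1)*13^(n-1) = 2*13^(n-1).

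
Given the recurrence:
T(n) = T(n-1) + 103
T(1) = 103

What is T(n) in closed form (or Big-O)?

Unrolling: T(n) = T(n-1) + 103 = T(n-2) + 2*103 = ... = T(1) + (n-1)*103 = 103 + (n-1)*103 = 103n.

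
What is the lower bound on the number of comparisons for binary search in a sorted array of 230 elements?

With 230 possible positions, we need at least ceil(log_2(230)) = 8 comparisons. Each comparison splits the remaining candidates by at most half.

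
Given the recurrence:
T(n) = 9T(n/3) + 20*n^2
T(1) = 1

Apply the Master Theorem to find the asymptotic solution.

a=9, b=3, f(n)=20*n^2. log_3(9) = 2. Case 2: T(n) = O(n^2 log n).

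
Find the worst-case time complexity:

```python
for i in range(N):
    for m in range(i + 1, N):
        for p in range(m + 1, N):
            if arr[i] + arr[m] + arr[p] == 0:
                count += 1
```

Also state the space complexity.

Time complexity: O(n^3).
Space complexity: O(1).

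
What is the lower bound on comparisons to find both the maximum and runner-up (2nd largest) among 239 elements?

Lower bound: finding the max needs 239-1 comparisons. By an adversary weight-doubling argument, the maximum element must personally win at least ceil(log_2(239)) = 8 comparisons in any correct algorithm. The 2nd largest is among those 8 direct losers, and distinguishing it requires 8-1 more comparisons. Total >= 239-1 + 8-1 = 245. A balanced tournament achieves this bound exactly.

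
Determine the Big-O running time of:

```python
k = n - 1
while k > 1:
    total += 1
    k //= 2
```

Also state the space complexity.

Time complexity: O(log n).
Space complexity: O(1).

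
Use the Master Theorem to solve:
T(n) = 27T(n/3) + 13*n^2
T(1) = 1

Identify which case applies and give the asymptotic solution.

a=27, b=3, f(n)=13*n^2.
log_3(27) = 3 > 2.
Since f(n) = O(n^2) is polynomially smaller than n^3, Case 1 applies.
T(n) = Theta(n^3).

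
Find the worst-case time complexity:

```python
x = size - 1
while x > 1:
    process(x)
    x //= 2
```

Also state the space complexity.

Time complexity: O(log n).
Space complexity: O(1).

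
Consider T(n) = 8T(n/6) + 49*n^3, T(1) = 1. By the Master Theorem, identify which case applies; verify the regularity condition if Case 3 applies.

a=8, b=6, f(n)=49*n^3.
log_6(8) = 1.161 < 3.
f(n) = Omega(n^(1.161+epsilon)) for some epsilon > 0, so Case 3 is the candidate.
Regularity: a*f(n/b) = 8*49*(n/6)^3 = (8/216)*49*n^3 <= c*f(n) with c = 8/216 < 1. Satisfied.
Case 3: T(n) = Theta(n^3).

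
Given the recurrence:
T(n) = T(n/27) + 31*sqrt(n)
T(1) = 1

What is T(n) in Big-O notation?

Each level contributes sqrt(n/27^k). Geometric series with ratio 1/sqrt(27) < 1 sums to O(sqrt(n)).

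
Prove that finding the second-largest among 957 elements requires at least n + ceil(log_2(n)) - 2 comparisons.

Lower bound (adversary): identifying the maximum requires 957-1 comparisons (each eliminates one candidate). Assign weight 1 to each element; on each comparison the adversary lets the heavier side win and gives it the loser's weight. The max ends with weight 957, but each comparison it wins at most doubles its weight, so the max must win >= ceil(log_2(957)) = 10 comparisons. The second-largest is one of those 10 direct losers to the max, and identifying which one is largest needs >= 10-1 further comparisons. Total >= 957-1 + 10-1 = 965.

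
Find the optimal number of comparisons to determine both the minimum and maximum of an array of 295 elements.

Naive approach: 588 comparisons (294 for max + 294 for min).
Optimal: Compare elements in pairs first (floor(n/2) = 147 comparisons), then find max among winners and min among losers (147 comparisons each).
Total: ceil(3n/2) - 2 = 441 comparisons. An adversary argument shows this is also a lower bound.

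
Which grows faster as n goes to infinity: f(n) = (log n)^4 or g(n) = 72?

f(n) = (log n)^4 grows faster: any unbounded function dominates a constant.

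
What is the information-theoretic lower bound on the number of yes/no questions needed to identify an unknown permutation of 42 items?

There are 42! = 1405006117752879898543142606244511569936384000000000 permutations. Each yes/no question gives at most 1 bit, so at least ceil(log_2(1405006117752879898543142606244511569936384000000000)) = 170 questions are needed.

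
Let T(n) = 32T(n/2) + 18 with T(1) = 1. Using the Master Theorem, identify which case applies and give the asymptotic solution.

a=32, b=2, f(n)=18.
log_2(32) = 5 > 0.
Since f(n) = O(n^0) is polynomially smaller than n^5, Case 1 applies.
T(n) = Theta(n^5).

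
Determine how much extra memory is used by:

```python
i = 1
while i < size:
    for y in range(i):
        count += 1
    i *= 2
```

Space complexity: O(1).
Only a constant amount of auxiliary storage is used; nothing grows with n.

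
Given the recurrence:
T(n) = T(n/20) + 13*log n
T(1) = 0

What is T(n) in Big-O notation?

Each of the log_20(n) levels adds O(log n). T(n) = O(log^2 n).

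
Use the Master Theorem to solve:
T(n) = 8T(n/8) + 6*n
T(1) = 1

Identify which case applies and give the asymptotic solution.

a=8, b=8, f(n)=6*n.
log_8(8) = 1, so n^(log_b(a)) = n.
f(n) = Theta(n), so Case 2 applies.
T(n) = Theta(n log n).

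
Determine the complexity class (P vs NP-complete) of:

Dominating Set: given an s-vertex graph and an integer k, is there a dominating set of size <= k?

This problem is NP-complete: reduces from Set Cover (with k part of the input).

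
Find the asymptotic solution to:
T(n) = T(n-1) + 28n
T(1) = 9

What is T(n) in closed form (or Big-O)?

Unrolling: T(n) = 9 + 28*(2 + 3 + ... + n) = 9 + 28*(n(n+1)/2 - 1) = O(n^2).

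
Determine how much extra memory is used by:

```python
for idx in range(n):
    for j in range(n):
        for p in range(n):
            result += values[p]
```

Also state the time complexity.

Space complexity: O(1).
Only a constant amount of auxiliary storage is used; nothing grows with n.
Time complexity: O(n^3).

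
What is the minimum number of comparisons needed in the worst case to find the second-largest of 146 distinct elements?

Lower bound: finding the max needs 146-1 comparisons. By the adversary weight-doubling argument, the max must personally win >= ceil(log_2(146)) = 8 comparisons; the 2nd-largest is among those 8 losers, needing 8-1 more comparisons. Total >= 146-1 + 8-1 = 152. A balanced knockout tournament achieves this.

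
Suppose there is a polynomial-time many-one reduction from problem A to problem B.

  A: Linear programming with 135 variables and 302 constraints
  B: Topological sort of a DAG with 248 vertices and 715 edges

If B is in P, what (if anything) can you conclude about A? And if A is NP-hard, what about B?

A poly-time reduction A <=_p B means any A-instance can be transformed to a B-instance in poly time.
If B is in P: compose the reduction with B's poly-time algorithm to solve A in poly time, so A is in P.
If A is NP-hard: every NP problem reduces to A, which reduces to B; composing reductions, every NP problem reduces to B, so B is NP-hard.
(Here in fact A is P and B is P.)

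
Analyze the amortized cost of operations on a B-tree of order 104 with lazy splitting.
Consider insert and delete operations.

In a B-tree of order 104, a node splits when it has 104 keys. With lazy splitting, we use potential Phi = number of full nodes + number of near-empty nodes. Each split costs O(1) but reduces potential. Between splits, at least 52 insertions must occur in that node. Amortized structural cost is O(1) per operation, plus O(log_104 n) traversal.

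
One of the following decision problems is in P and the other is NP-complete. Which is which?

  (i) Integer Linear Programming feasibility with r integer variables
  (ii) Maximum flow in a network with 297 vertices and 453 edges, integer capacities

(i) is NP-complete: ILP feasibility is NP-complete (LP relaxation is in P).
(ii) is P: Edmonds-Karp / push-relabel run in polynomial time.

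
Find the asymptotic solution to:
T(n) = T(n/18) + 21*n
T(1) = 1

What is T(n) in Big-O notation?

Geometric series: 21*n*(1 + 1/18 + 1/18^2 + ...) = O(n). T(n) = O(n).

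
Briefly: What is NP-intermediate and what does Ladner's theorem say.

NP-intermediate problems are in NP but neither in P nor NP-complete (assuming P != NP). Ladner's theorem proves such problems exist if P != NP. Graph isomorphism and integer factoring are candidate NP-intermediate problems -- no polynomial algorithm is known, but no NP-completeness proof exists either.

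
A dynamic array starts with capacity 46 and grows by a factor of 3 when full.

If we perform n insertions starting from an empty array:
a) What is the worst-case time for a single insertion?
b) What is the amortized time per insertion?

(a) Worst-case single insertion: O(n) -- when the array is full at capacity c, the resize copies all c elements, and c can be Theta(n).
(b) Resizes happen at sizes 46, 138, 414, ... Total copy cost for n insertions: 46 + 138 + ... = O(n) (geometric series with ratio 1/3). Amortized cost per insertion: O(n)/n = O(1).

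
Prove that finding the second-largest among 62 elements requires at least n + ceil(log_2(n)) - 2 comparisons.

Lower bound (adversary): identifying the maximum requires 62-1 comparisons (each eliminates one candidate). Assign weight 1 to each element; on each comparison the adversary lets the heavier side win and gives it the loser's weight. The max ends with weight 62, but each comparison it wins at most doubles its weight, so the max must win >= ceil(log_2(62)) = 6 comparisons. The second-largest is one of those 6 direct losers to the max, and identifying which one is largest needs >= 6-1 further comparisons. Total >= 62-1 + 6-1 = 66.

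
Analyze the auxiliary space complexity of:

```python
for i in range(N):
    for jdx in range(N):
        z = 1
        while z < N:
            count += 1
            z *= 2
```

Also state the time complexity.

Space complexity: O(1).
Only a constant amount of auxiliary storage is used; nothing grows with n.
Time complexity: O(n^2 log n).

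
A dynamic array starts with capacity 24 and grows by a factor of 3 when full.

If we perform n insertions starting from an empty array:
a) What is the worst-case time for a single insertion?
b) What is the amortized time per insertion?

(a) Worst-case single insertion: O(n) -- when the array is full at capacity c, the resize copies all c elements, and c can be Theta(n).
(b) Resizes happen at sizes 24, 72, 216, ... Total copy cost for n insertions: 24 + 72 + ... = O(n) (geometric series with ratio 1/3). Amortized cost per insertion: O(n)/n = O(1).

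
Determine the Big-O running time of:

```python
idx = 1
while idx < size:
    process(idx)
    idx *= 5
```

Time complexity: O(log n).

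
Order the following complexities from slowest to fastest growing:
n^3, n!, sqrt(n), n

Ordered by growth rate: sqrt(n) < n < n^3 < n!.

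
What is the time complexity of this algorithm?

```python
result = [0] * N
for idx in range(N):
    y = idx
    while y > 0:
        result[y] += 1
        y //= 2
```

Time complexity: O(n log n).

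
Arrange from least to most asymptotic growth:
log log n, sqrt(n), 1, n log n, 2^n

Ordered by growth rate: 1 < log log n < sqrt(n) < n log n < 2^n.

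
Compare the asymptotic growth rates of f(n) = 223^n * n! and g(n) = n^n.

f(n) = 223^n * n! grows faster: by Stirling n! ~ sqrt(2 pi n)(n/e)^n, so 223^n n! / n^n ~ (223/e)^n sqrt(2 pi n) -> infinity since 223/e > 1.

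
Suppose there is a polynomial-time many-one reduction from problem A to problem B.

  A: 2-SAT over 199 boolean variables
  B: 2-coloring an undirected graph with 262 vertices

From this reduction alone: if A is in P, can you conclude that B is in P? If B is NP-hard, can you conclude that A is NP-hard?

A poly-time reduction A <=_p B transfers tractability DOWN (B easy => A easy) and hardness UP (A hard => B hard), not the reverse.
From A in P, the reduction alone does NOT give B in P: any problem in P trivially reduces to SAT, yet SAT is not known to be in P.
From B NP-hard, the reduction alone does NOT give A NP-hard: again, easy problems reduce to hard ones.
(Here in fact A is P and B is P.)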